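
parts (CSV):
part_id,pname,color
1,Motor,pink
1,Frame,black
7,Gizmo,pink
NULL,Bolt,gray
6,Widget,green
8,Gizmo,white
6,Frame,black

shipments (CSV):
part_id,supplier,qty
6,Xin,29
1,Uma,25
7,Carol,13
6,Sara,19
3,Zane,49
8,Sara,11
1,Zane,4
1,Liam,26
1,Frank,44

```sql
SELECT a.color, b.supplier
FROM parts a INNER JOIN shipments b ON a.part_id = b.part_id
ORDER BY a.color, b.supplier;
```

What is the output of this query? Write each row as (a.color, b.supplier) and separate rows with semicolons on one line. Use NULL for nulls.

(black, Frank); (black, Liam); (black, Sara); (black, Uma); (black, Xin); (black, Zane); (green, Sara); (green, Xin); (pink, Carol); (pink, Frank); (pink, Liam); (pink, Uma); (pink, Zane); (white, Sara)

INNER JOIN keeps only pairs where the ON condition holds.
Matching on a.part_id = b.part_id. A NULL in a compared column never satisfies the condition.
- a row (part_id=1): matches 4 b row(s) → 4 output row(s).
- a row (part_id=1): matches 4 b row(s) → 4 output row(s).
- a row (part_id=7): matches 1 b row(s) → 1 output row(s).
- a row (part_id=NULL): no match → dropped.
- a row (part_id=6): matches 2 b row(s) → 2 output row(s).
- a row (part_id=8): matches 1 b row(s) → 1 output row(s).
- a row (part_id=6): matches 2 b row(s) → 2 output row(s).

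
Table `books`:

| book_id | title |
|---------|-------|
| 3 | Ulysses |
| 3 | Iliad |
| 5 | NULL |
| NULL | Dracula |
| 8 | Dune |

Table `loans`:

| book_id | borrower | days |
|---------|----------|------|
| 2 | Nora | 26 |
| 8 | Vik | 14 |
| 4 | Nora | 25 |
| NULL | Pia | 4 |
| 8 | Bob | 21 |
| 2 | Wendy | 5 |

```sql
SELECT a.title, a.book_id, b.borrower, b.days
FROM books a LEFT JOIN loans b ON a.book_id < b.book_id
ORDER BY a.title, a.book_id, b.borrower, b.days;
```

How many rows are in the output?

10

LEFT JOIN keeps every row from `books`; unmatched rows get NULL for `loans`'s columns.
Matching on a.book_id < b.book_id. A NULL in a compared column never satisfies the condition.
Matched pairs: 8; unmatched a rows kept: 2.
Total: 8 matched + 2 padded = 10 rows.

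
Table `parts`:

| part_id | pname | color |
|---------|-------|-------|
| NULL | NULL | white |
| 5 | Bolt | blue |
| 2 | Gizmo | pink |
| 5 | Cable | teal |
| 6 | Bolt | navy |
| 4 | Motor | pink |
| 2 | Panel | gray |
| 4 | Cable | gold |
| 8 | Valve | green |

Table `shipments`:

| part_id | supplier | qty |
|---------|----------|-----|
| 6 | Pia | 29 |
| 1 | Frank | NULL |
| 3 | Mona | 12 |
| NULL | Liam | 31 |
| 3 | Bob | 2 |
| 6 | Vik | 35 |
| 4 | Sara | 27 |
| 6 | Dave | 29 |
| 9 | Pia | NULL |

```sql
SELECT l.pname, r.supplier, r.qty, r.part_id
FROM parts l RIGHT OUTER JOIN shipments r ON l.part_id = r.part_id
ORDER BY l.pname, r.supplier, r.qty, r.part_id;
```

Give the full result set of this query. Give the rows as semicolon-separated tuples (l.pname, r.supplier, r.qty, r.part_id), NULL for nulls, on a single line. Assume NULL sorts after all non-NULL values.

RIGHT JOIN keeps every row from `shipments`; unmatched rows get NULL for `parts`'s columns.
Matching on l.part_id = r.part_id. A NULL in a compared column never satisfies the condition.
- l row (part_id=NULL): no match.
- l row (part_id=5): no match.
- l row (part_id=2): no match.
- l row (part_id=5): no match.
- l row (part_id=6): matches 3 r row(s) → 3 output row(s).
- l row (part_id=4): matches 1 r row(s) → 1 output row(s).
- l row (part_id=2): no match.
- l row (part_id=4): matches 1 r row(s) → 1 output row(s).
- l row (part_id=8): no match.
- 5 r row(s) had no l match → kept, l columns NULL.
After projecting and ordering:
l.pname | r.supplier | r.qty | r.part_id
Bolt | Dave | 29 | 6
Bolt | Pia | 29 | 6
Bolt | Vik | 35 | 6
Cable | Sara | 27 | 4
Motor | Sara | 27 | 4
NULL | Bob | 2 | 3
NULL | Frank | NULL | 1
NULL | Liam | 31 | NULL
NULL | Mona | 12 | 3
NULL | Pia | NULL | 9

(Bolt, Dave, 29, 6); (Bolt, Pia, 29, 6); (Bolt, Vik, 35, 6); (Cable, Sara, 27, 4); (Motor, Sara, 27, 4); (NULL, Bob, 2, 3); (NULL, Frank, NULL, 1); (NULL, Liam, 31, NULL); (NULL, Mona, 12, 3); (NULL, Pia, NULL, 9)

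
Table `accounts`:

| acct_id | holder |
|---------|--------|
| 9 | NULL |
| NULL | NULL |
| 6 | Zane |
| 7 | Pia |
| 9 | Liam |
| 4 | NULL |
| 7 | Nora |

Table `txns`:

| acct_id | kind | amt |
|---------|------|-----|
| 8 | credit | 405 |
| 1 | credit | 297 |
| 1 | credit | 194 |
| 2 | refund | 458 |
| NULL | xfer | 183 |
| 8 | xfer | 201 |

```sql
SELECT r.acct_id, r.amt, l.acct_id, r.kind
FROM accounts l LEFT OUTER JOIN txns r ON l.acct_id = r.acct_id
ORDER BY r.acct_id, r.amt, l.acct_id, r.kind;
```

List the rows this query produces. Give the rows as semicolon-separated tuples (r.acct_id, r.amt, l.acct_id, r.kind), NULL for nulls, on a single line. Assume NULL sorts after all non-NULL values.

(NULL, NULL, 4, NULL); (NULL, NULL, 6, NULL); (NULL, NULL, 7, NULL); (NULL, NULL, 7, NULL); (NULL, NULL, 9, NULL); (NULL, NULL, 9, NULL); (NULL, NULL, NULL, NULL)

LEFT JOIN keeps every row from `accounts`; unmatched rows get NULL for `txns`'s columns.
Matching on l.acct_id = r.acct_id. A NULL in a compared column never satisfies the condition.
- l[0] acct_id=9 → no match; kept with NULLs on the r side.
- l[1] acct_id=NULL → no match; kept with NULLs on the r side.
- l[2] acct_id=6 → no match; kept with NULLs on the r side.
- l[3] acct_id=7 → no match; kept with NULLs on the r side.
- l[4] acct_id=9 → no match; kept with NULLs on the r side.
- l[5] acct_id=4 → no match; kept with NULLs on the r side.
- l[6] acct_id=7 → no match; kept with NULLs on the r side.
After projecting and ordering:
r.acct_id | r.amt | l.acct_id | r.kind
NULL | NULL | 4 | NULL
NULL | NULL | 6 | NULL
NULL | NULL | 7 | NULL
NULL | NULL | 7 | NULL
NULL | NULL | 9 | NULL
NULL | NULL | 9 | NULL
NULL | NULL | NULL | NULL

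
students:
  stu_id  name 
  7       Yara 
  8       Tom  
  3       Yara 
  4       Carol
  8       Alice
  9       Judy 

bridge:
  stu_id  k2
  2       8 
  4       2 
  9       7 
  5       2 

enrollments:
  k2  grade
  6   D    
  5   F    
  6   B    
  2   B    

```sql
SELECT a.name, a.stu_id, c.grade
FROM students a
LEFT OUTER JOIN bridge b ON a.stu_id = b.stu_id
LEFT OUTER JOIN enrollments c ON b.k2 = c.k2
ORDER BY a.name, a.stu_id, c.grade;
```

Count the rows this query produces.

Joins associate left-to-right: students LEFT JOIN bridge on stu_id gives 6 intermediate row(s).
Then LEFT JOIN `enrollments c` on k2: each of those 6 rows is kept; rows whose b.k2 has no match in c get NULL for c's columns.
Result: 6 row(s).

6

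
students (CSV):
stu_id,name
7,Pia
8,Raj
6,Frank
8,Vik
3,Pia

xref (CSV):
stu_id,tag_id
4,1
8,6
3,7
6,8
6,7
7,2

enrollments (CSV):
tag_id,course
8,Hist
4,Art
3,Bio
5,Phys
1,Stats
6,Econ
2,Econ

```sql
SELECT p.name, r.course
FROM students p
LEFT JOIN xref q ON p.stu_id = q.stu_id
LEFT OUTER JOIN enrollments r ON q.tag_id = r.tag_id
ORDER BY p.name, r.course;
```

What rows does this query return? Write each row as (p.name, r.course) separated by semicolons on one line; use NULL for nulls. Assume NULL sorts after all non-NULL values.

(Frank, Hist); (Frank, NULL); (Pia, Econ); (Pia, NULL); (Raj, Econ); (Vik, Econ)

Evaluate left to right. First `students p LEFT JOIN xref q` on stu_id: 6 row(s).
Then LEFT JOIN `enrollments r` on tag_id: each of those 6 rows is kept; rows whose q.tag_id has no match in r get NULL for r's columns.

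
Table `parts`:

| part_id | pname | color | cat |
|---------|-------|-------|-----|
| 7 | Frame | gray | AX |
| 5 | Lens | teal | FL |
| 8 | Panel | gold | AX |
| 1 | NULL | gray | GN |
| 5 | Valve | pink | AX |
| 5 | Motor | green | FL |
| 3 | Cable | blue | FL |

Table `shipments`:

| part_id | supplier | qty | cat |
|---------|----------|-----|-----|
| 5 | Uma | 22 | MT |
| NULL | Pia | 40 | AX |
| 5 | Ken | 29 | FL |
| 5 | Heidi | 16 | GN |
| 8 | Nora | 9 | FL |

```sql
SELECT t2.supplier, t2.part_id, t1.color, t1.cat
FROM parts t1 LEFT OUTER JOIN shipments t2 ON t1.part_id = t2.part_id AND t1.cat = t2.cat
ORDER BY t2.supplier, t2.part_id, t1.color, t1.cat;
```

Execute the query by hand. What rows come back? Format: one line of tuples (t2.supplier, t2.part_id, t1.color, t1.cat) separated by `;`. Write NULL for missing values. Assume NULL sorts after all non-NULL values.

(Ken, 5, green, FL); (Ken, 5, teal, FL); (NULL, NULL, blue, FL); (NULL, NULL, gold, AX); (NULL, NULL, gray, AX); (NULL, NULL, gray, GN); (NULL, NULL, pink, AX)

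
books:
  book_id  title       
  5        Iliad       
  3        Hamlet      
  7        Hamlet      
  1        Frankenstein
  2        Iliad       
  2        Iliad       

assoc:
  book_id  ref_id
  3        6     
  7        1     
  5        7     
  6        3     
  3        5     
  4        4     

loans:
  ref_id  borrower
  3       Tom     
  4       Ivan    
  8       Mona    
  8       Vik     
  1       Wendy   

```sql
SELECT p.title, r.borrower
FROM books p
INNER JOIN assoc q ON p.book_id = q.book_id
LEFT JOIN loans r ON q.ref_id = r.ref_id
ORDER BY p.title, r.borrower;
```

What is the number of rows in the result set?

Step 1 — p INNER JOIN q on book_id → 4 row(s).
Then LEFT JOIN `loans r` on ref_id: each of those 4 rows is kept; rows whose q.ref_id has no match in r get NULL for r's columns.
Result: 4 row(s).

4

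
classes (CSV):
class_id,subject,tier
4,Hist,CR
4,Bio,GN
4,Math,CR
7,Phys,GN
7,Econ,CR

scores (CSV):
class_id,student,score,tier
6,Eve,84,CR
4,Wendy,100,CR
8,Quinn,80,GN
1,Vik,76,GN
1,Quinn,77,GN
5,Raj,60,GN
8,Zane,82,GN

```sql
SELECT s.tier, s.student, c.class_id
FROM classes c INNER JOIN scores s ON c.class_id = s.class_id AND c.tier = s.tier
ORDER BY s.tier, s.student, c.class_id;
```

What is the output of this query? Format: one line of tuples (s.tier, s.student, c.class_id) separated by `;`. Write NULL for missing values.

INNER JOIN keeps only pairs where the ON condition holds.
Matching on c.class_id = s.class_id AND c.tier = s.tier.
Matched pairs: 2.

(CR, Wendy, 4); (CR, Wendy, 4)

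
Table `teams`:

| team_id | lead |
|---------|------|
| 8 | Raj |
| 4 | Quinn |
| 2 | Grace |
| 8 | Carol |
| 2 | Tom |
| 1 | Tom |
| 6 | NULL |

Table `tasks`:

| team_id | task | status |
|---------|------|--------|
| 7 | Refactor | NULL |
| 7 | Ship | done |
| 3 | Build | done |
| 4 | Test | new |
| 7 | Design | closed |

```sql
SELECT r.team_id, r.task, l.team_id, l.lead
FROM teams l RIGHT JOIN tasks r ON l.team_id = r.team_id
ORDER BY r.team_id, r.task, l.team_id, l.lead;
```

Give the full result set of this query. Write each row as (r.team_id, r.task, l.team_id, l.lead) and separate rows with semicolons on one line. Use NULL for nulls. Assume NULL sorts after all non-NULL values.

(3, Build, NULL, NULL); (4, Test, 4, Quinn); (7, Design, NULL, NULL); (7, Refactor, NULL, NULL); (7, Ship, NULL, NULL)

RIGHT JOIN keeps every row from `tasks`; unmatched rows get NULL for `teams`'s columns.
Matching on l.team_id = r.team_id.
- l row (team_id=8): no match.
- l row (team_id=4): matches 1 r row(s) → 1 output row(s).
- l row (team_id=2): no match.
- l row (team_id=8): no match.
- l row (team_id=2): no match.
- l row (team_id=1): no match.
- l row (team_id=6): no match.
- 4 r row(s) had no l match → kept, l columns NULL.
After projecting and ordering:
r.team_id | r.task | l.team_id | l.lead
3 | Build | NULL | NULL
4 | Test | 4 | Quinn
7 | Design | NULL | NULL
7 | Refactor | NULL | NULL
7 | Ship | NULL | NULL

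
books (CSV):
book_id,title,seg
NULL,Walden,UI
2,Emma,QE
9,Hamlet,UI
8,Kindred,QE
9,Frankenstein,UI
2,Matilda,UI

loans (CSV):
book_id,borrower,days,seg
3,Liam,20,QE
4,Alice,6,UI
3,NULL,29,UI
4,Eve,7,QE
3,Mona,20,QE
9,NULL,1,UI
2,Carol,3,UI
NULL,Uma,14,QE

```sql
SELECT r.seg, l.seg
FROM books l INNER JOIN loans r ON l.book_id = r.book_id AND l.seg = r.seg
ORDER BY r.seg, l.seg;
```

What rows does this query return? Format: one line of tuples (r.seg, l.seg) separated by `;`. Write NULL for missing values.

(UI, UI); (UI, UI); (UI, UI)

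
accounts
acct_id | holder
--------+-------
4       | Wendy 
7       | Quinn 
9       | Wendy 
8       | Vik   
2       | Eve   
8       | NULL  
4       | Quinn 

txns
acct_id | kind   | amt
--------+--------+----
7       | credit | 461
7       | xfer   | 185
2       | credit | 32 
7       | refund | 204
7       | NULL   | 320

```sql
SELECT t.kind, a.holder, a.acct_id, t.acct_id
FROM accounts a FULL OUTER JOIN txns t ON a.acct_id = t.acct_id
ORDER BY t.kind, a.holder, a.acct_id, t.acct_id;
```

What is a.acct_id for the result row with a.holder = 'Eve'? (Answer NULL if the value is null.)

FULL OUTER JOIN keeps every row from both sides; unmatched rows get NULL for the other side's columns.
Matching on a.acct_id = t.acct_id.
Matched pairs: 5; unmatched a rows kept: 5; unmatched t rows kept: 0.

2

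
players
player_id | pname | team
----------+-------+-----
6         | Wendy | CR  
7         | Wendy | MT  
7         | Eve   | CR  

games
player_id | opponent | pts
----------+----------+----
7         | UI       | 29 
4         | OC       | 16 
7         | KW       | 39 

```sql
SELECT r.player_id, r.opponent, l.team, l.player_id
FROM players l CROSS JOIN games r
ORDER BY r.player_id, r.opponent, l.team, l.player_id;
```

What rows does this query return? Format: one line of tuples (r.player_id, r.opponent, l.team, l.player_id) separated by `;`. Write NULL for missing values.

CROSS JOIN pairs every row of `players` with every row of `games`: 3 × 3 = 9 rows.

(4, OC, CR, 6); (4, OC, CR, 7); (4, OC, MT, 7); (7, KW, CR, 6); (7, KW, CR, 7); (7, KW, MT, 7); (7, UI, CR, 6); (7, UI, CR, 7); (7, UI, MT, 7)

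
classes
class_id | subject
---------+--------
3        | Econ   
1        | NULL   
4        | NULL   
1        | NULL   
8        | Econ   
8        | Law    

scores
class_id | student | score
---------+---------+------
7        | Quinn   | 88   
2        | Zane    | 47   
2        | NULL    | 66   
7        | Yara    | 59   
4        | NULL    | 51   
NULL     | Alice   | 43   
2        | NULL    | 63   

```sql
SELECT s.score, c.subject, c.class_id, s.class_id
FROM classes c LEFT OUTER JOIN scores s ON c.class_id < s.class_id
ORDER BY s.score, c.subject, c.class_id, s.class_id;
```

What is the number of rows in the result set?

19

LEFT JOIN keeps every row from `classes`; unmatched rows get NULL for `scores`'s columns.
Matching on c.class_id < s.class_id. A NULL in a compared column never satisfies the condition.
- class_id=3: 3 matching s row(s), so 3 row(s) emitted.
- class_id=1: 6 matching s row(s), so 6 row(s) emitted.
- class_id=4: 2 matching s row(s), so 2 row(s) emitted.
- class_id=1: 6 matching s row(s), so 6 row(s) emitted.
- class_id=8: no s row matches, row kept with s columns NULL.
- class_id=8: no s row matches, row kept with s columns NULL.
Total: 17 matched + 2 padded = 19 rows.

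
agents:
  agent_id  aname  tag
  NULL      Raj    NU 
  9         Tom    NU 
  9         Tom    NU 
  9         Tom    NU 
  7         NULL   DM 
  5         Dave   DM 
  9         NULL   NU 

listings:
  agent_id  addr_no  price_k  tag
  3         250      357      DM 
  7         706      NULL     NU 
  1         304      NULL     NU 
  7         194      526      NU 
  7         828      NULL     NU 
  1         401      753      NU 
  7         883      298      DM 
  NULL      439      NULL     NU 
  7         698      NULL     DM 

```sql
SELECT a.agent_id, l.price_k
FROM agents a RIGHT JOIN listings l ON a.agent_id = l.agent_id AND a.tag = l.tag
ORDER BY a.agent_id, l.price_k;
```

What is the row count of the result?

9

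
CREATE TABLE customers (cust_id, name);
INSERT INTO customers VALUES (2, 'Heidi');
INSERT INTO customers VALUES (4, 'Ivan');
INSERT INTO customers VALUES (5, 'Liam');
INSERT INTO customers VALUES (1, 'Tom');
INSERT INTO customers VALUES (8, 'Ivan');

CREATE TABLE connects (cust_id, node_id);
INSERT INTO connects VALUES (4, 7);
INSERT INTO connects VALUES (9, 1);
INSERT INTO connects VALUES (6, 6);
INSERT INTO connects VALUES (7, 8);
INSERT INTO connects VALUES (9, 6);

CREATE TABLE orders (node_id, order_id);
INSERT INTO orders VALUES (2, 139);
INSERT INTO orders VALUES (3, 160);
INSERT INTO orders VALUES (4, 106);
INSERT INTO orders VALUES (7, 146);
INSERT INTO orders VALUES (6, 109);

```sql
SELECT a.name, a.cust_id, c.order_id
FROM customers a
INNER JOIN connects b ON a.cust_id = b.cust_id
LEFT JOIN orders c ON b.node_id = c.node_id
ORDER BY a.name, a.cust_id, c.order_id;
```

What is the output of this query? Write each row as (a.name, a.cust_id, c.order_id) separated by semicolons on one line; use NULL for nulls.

(Ivan, 4, 146)

Step 1 — a INNER JOIN b on cust_id → 1 row(s).
Then LEFT JOIN `orders c` on node_id: each of those 1 rows is kept; rows whose b.node_id has no match in c get NULL for c's columns.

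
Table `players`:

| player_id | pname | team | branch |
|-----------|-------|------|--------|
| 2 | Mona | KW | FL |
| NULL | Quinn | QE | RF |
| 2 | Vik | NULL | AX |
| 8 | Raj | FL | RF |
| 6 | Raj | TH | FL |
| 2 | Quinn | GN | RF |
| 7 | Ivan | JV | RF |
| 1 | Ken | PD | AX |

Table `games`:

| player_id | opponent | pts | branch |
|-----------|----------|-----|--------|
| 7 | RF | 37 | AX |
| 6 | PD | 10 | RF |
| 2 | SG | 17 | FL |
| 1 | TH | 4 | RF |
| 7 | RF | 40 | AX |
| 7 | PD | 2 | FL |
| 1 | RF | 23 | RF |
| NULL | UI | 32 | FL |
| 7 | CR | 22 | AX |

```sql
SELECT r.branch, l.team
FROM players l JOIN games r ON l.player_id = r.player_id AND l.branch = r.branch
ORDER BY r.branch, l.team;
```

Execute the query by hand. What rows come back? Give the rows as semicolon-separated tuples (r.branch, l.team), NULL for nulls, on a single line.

INNER JOIN keeps only pairs where the ON condition holds.
Matching on l.player_id = r.player_id AND l.branch = r.branch. A NULL in a compared column never satisfies the condition.
Matched pairs: 1.

(FL, KW)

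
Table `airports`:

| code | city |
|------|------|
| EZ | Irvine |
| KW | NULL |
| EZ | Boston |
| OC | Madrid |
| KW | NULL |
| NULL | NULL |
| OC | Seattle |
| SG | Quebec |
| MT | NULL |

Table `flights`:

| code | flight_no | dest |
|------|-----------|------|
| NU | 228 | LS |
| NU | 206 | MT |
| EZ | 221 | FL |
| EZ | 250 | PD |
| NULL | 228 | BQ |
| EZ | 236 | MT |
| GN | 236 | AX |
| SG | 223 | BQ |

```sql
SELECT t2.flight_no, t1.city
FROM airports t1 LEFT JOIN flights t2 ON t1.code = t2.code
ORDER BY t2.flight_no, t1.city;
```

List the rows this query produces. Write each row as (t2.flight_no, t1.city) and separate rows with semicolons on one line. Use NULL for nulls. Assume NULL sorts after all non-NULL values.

LEFT JOIN keeps every row from `airports`; unmatched rows get NULL for `flights`'s columns.
Matching on t1.code = t2.code. A NULL in a compared column never satisfies the condition.
- code=EZ: 3 matching t2 row(s), so 3 row(s) emitted.
- code=KW: no t2 row matches, row kept with t2 columns NULL.
- code=EZ: 3 matching t2 row(s), so 3 row(s) emitted.
- code=OC: no t2 row matches, row kept with t2 columns NULL.
- code=KW: no t2 row matches, row kept with t2 columns NULL.
- code=NULL: no t2 row matches, row kept with t2 columns NULL.
- code=OC: no t2 row matches, row kept with t2 columns NULL.
- code=SG: 1 matching t2 row(s), so 1 row(s) emitted.
- code=MT: no t2 row matches, row kept with t2 columns NULL.

(221, Boston); (221, Irvine); (223, Quebec); (236, Boston); (236, Irvine); (250, Boston); (250, Irvine); (NULL, Madrid); (NULL, Seattle); (NULL, NULL); (NULL, NULL); (NULL, NULL); (NULL, NULL)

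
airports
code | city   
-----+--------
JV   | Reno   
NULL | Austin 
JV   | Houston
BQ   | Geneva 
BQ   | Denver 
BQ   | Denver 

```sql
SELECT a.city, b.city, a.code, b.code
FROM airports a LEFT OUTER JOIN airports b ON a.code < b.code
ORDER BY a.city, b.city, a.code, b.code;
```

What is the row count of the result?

LEFT JOIN keeps every row from `airports a`; unmatched rows get NULL for `airports b`'s columns.
Matching on a.code < b.code. A NULL in a compared column never satisfies the condition.
- a row (code=JV): no match → kept, b columns NULL.
- a row (code=NULL): no match → kept, b columns NULL.
- a row (code=JV): no match → kept, b columns NULL.
- a row (code=BQ): matches 2 b row(s) → 2 output row(s).
- a row (code=BQ): matches 2 b row(s) → 2 output row(s).
- a row (code=BQ): matches 2 b row(s) → 2 output row(s).
Total: 6 matched + 3 padded = 9 rows.

9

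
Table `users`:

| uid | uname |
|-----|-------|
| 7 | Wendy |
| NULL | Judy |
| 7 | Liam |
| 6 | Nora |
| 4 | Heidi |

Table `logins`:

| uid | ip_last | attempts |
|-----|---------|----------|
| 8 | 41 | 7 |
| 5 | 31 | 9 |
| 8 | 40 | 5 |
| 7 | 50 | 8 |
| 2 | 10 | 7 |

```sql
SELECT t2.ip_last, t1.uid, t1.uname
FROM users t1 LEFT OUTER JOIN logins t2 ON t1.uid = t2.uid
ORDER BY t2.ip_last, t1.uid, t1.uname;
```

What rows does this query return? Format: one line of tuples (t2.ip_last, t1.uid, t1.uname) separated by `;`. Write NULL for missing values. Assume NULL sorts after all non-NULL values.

(50, 7, Liam); (50, 7, Wendy); (NULL, 4, Heidi); (NULL, 6, Nora); (NULL, NULL, Judy)

LEFT JOIN keeps every row from `users`; unmatched rows get NULL for `logins`'s columns.
Matching on t1.uid = t2.uid. A NULL in a compared column never satisfies the condition.
- t1[0] uid=7 → 1 match(es) in t2 → 1 row(s).
- t1[1] uid=NULL → no match; kept with NULLs on the t2 side.
- t1[2] uid=7 → 1 match(es) in t2 → 1 row(s).
- t1[3] uid=6 → no match; kept with NULLs on the t2 side.
- t1[4] uid=4 → no match; kept with NULLs on the t2 side.
After projecting and ordering:
t2.ip_last | t1.uid | t1.uname
50 | 7 | Liam
50 | 7 | Wendy
NULL | 4 | Heidi
NULL | 6 | Nora
NULL | NULL | Judy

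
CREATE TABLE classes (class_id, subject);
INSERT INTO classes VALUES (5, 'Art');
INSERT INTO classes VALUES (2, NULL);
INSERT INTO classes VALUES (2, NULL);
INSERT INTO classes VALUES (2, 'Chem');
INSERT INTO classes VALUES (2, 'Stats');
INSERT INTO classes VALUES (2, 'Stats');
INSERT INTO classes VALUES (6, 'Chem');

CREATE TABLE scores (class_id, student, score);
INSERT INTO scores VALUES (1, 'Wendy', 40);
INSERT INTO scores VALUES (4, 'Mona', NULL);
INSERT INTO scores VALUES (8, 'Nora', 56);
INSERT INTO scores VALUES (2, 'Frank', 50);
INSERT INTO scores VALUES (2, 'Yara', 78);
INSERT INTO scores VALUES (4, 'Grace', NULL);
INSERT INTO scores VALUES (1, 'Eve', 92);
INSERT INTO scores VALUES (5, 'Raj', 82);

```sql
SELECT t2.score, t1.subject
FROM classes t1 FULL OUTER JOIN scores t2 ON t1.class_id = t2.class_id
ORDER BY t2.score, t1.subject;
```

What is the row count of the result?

FULL OUTER JOIN keeps every row from both sides; unmatched rows get NULL for the other side's columns.
Matching on t1.class_id = t2.class_id.
- t1[0] class_id=5 → 1 match(es) in t2 → 1 row(s).
- t1[1] class_id=2 → 2 match(es) in t2 → 2 row(s).
- t1[2] class_id=2 → 2 match(es) in t2 → 2 row(s).
- t1[3] class_id=2 → 2 match(es) in t2 → 2 row(s).
- t1[4] class_id=2 → 2 match(es) in t2 → 2 row(s).
- t1[5] class_id=2 → 2 match(es) in t2 → 2 row(s).
- t1[6] class_id=6 → no match; kept with NULLs on the t2 side.
- 5 row(s) from t2 found no t1 partner → padded with NULL.
Total: 11 matched + 6 padded = 17 rows.

17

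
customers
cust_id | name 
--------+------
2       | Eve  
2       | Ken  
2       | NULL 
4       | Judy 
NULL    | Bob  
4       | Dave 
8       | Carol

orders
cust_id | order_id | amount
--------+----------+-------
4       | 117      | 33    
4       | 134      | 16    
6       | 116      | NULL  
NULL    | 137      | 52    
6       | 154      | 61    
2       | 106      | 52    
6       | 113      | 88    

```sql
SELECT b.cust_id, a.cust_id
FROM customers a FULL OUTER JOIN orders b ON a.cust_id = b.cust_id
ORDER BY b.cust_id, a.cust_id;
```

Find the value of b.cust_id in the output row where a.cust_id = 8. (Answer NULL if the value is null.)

NULL

FULL OUTER JOIN keeps every row from both sides; unmatched rows get NULL for the other side's columns.
Matching on a.cust_id = b.cust_id. A NULL in a compared column never satisfies the condition.
Matched pairs: 7; unmatched a rows kept: 2; unmatched b rows kept: 4.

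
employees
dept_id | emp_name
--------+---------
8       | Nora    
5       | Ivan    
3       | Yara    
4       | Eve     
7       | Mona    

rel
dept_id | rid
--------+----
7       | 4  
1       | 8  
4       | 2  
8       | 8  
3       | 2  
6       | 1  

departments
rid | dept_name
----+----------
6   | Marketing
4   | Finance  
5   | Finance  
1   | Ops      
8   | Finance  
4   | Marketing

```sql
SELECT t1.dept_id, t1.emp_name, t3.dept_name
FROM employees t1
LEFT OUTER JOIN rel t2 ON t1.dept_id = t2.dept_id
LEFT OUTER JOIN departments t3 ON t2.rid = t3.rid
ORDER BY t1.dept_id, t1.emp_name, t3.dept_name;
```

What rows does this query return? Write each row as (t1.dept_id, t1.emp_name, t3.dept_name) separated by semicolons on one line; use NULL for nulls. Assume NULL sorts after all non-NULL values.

Joins associate left-to-right: employees LEFT JOIN rel on dept_id gives 5 intermediate row(s).
Then LEFT JOIN `departments t3` on rid: each of those 5 rows is kept; rows whose t2.rid has no match in t3 get NULL for t3's columns.

(3, Yara, NULL); (4, Eve, NULL); (5, Ivan, NULL); (7, Mona, Finance); (7, Mona, Marketing); (8, Nora, Finance)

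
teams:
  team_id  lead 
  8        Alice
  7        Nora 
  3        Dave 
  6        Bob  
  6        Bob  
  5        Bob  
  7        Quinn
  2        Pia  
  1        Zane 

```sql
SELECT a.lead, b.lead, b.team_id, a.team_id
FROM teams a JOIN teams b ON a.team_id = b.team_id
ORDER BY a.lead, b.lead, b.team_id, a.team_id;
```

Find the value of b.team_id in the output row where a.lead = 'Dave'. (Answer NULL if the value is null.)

3

INNER JOIN keeps only pairs where the ON condition holds.
Matching on a.team_id = b.team_id.
Matched pairs: 13.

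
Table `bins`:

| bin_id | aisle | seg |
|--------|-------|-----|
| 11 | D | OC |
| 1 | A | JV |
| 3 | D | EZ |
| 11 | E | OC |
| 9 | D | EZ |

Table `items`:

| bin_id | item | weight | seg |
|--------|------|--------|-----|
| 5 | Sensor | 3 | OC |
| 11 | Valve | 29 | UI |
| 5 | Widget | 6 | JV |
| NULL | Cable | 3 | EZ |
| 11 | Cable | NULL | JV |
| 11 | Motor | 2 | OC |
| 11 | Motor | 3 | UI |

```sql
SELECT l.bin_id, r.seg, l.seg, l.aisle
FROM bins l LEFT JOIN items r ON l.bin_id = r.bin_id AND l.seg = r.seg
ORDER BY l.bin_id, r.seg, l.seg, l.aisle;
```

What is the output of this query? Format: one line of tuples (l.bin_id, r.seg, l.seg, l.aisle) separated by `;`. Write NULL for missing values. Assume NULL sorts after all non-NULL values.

(1, NULL, JV, A); (3, NULL, EZ, D); (9, NULL, EZ, D); (11, OC, OC, D); (11, OC, OC, E)

LEFT JOIN keeps every row from `bins`; unmatched rows get NULL for `items`'s columns.
Matching on l.bin_id = r.bin_id AND l.seg = r.seg. A NULL in a compared column never satisfies the condition.
- l (bin_id=11, seg=OC) pairs with 1 row(s) of r.
- l (bin_id=1, seg=JV) has no partner → padded with NULL.
- l (bin_id=3, seg=EZ) has no partner → padded with NULL.
- l (bin_id=11, seg=OC) pairs with 1 row(s) of r.
- l (bin_id=9, seg=EZ) has no partner → padded with NULL.
After projecting and ordering:
l.bin_id | r.seg | l.seg | l.aisle
1 | NULL | JV | A
3 | NULL | EZ | D
9 | NULL | EZ | D
11 | OC | OC | D
11 | OC | OC | E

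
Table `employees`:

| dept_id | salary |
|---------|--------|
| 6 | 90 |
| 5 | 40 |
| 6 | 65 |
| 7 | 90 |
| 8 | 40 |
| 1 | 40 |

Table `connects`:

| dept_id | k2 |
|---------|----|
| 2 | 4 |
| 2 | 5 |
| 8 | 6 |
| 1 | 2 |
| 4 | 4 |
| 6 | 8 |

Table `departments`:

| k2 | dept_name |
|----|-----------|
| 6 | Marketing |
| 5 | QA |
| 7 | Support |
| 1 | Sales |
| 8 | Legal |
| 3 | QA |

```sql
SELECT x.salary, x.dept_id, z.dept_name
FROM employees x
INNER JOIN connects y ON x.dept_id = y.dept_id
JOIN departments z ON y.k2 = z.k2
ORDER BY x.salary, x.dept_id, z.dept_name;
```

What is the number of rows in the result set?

Step 1 — x INNER JOIN y on dept_id → 4 row(s).
Then INNER JOIN `departments z` on k2: keep only rows whose y.k2 appears in z.
Result: 3 row(s).

3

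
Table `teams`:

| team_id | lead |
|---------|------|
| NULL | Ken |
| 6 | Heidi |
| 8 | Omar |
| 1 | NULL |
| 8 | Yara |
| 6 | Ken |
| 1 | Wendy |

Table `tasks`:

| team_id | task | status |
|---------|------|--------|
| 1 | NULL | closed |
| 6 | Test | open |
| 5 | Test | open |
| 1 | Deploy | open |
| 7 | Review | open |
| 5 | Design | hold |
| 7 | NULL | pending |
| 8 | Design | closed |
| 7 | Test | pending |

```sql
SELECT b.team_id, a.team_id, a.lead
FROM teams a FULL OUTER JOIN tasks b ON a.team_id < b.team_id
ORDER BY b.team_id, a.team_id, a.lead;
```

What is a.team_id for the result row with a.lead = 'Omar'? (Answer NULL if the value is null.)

8

FULL OUTER JOIN keeps every row from both sides; unmatched rows get NULL for the other side's columns.
Matching on a.team_id < b.team_id. A NULL in a compared column never satisfies the condition.
Matched pairs: 22; unmatched a rows kept: 3; unmatched b rows kept: 2.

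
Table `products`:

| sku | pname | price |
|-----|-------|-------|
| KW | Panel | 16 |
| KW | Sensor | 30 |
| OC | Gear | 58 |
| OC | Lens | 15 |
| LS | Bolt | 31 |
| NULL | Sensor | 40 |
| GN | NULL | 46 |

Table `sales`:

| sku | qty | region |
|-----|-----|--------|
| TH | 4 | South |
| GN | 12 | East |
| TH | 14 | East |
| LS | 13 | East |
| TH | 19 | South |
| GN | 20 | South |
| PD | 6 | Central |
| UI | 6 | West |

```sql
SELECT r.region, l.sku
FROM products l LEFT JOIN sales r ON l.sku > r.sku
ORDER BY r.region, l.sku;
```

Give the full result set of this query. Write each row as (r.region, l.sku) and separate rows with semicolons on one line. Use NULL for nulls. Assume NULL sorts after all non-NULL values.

(East, KW); (East, KW); (East, LS); (East, OC); (East, OC); (East, OC); (East, OC); (South, KW); (South, KW); (South, LS); (South, OC); (South, OC); (NULL, GN); (NULL, NULL)

LEFT JOIN keeps every row from `products`; unmatched rows get NULL for `sales`'s columns.
Matching on l.sku > r.sku. A NULL in a compared column never satisfies the condition.
Matched pairs: 12; unmatched l rows kept: 2.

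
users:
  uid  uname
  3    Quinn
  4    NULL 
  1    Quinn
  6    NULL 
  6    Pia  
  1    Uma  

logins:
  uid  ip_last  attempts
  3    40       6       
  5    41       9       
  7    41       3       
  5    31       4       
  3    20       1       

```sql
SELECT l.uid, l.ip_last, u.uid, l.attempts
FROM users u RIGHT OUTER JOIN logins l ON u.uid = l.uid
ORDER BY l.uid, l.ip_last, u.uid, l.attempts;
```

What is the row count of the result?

5

RIGHT JOIN keeps every row from `logins`; unmatched rows get NULL for `users`'s columns.
Matching on u.uid = l.uid.
Matched pairs: 2; unmatched l rows kept: 3.
Total: 2 matched + 3 padded = 5 rows.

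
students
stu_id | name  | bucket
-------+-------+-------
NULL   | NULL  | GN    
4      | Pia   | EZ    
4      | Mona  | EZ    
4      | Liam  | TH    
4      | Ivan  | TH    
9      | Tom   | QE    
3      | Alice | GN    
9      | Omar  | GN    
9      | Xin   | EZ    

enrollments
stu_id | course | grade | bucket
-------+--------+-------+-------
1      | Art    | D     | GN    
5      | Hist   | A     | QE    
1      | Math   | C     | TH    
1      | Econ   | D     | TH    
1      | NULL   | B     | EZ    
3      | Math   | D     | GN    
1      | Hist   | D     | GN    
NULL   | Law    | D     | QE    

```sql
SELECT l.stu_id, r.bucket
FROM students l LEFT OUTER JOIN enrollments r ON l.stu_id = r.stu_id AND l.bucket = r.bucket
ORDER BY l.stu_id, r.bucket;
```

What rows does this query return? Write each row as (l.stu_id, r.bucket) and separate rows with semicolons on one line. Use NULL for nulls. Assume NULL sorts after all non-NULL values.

LEFT JOIN keeps every row from `students`; unmatched rows get NULL for `enrollments`'s columns.
Matching on l.stu_id = r.stu_id AND l.bucket = r.bucket. A NULL in a compared column never satisfies the condition.
- l (stu_id=NULL, bucket=GN) has no partner → padded with NULL.
- l (stu_id=4, bucket=EZ) has no partner → padded with NULL.
- l (stu_id=4, bucket=EZ) has no partner → padded with NULL.
- l (stu_id=4, bucket=TH) has no partner → padded with NULL.
- l (stu_id=4, bucket=TH) has no partner → padded with NULL.
- l (stu_id=9, bucket=QE) has no partner → padded with NULL.
- l (stu_id=3, bucket=GN) pairs with 1 row(s) of r.
- l (stu_id=9, bucket=GN) has no partner → padded with NULL.
- l (stu_id=9, bucket=EZ) has no partner → padded with NULL.
After projecting and ordering:
l.stu_id | r.bucket
3 | GN
4 | NULL
4 | NULL
4 | NULL
4 | NULL
9 | NULL
9 | NULL
9 | NULL
NULL | NULL

(3, GN); (4, NULL); (4, NULL); (4, NULL); (4, NULL); (9, NULL); (9, NULL); (9, NULL); (NULL, NULL)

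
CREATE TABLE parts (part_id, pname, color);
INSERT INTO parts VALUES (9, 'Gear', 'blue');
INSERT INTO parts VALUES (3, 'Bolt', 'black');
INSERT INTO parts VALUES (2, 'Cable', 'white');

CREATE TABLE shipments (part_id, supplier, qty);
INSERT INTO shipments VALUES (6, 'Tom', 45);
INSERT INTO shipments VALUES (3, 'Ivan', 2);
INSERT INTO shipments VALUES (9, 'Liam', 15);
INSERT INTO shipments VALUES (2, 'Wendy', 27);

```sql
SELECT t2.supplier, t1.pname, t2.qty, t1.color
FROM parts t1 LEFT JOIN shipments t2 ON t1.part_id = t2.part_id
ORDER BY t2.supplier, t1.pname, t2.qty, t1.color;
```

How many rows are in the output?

3

LEFT JOIN keeps every row from `parts`; unmatched rows get NULL for `shipments`'s columns.
Matching on t1.part_id = t2.part_id.
- part_id=9: 1 matching t2 row(s), so 1 row(s) emitted.
- part_id=3: 1 matching t2 row(s), so 1 row(s) emitted.
- part_id=2: 1 matching t2 row(s), so 1 row(s) emitted.
Total: 3 rows.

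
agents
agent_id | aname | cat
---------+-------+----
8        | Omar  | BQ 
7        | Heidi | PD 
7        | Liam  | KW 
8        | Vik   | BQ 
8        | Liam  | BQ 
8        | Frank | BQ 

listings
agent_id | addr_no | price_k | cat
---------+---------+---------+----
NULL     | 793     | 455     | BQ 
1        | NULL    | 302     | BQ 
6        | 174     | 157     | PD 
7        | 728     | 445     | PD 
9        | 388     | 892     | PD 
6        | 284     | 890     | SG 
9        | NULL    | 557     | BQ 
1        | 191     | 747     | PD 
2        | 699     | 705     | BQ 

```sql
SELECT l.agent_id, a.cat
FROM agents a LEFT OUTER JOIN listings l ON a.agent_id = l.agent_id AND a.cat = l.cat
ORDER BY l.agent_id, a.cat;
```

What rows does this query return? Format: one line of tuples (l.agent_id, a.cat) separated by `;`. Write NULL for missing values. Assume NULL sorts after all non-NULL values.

LEFT JOIN keeps every row from `agents`; unmatched rows get NULL for `listings`'s columns.
Matching on a.agent_id = l.agent_id AND a.cat = l.cat. A NULL in a compared column never satisfies the condition.
- a (agent_id=8, cat=BQ) has no partner → padded with NULL.
- a (agent_id=7, cat=PD) pairs with 1 row(s) of l.
- a (agent_id=7, cat=KW) has no partner → padded with NULL.
- a (agent_id=8, cat=BQ) has no partner → padded with NULL.
- a (agent_id=8, cat=BQ) has no partner → padded with NULL.
- a (agent_id=8, cat=BQ) has no partner → padded with NULL.
After projecting and ordering:
l.agent_id | a.cat
7 | PD
NULL | BQ
NULL | BQ
NULL | BQ
NULL | BQ
NULL | KW

(7, PD); (NULL, BQ); (NULL, BQ); (NULL, BQ); (NULL, BQ); (NULL, KW)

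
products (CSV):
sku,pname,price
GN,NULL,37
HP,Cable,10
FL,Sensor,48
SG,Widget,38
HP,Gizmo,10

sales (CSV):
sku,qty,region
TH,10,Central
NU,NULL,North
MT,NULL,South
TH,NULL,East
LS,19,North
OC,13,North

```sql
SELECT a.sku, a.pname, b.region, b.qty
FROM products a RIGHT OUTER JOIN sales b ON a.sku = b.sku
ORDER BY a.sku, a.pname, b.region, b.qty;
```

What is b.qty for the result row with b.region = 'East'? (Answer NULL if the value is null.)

RIGHT JOIN keeps every row from `sales`; unmatched rows get NULL for `products`'s columns.
Matching on a.sku = b.sku.
- a (sku=GN) has no partner in b.
- a (sku=HP) has no partner in b.
- a (sku=FL) has no partner in b.
- a (sku=SG) has no partner in b.
- a (sku=HP) has no partner in b.
- plus 6 unmatched b row(s), each kept with NULL a columns.

NULL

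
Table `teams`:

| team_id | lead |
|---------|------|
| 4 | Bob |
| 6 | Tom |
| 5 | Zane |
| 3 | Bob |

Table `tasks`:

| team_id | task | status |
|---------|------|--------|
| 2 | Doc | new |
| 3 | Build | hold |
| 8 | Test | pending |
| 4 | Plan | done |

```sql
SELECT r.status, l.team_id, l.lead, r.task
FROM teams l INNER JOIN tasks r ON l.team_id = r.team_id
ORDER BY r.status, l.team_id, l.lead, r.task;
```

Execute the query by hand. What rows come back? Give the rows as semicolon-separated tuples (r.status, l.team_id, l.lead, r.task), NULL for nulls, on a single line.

INNER JOIN keeps only pairs where the ON condition holds.
Matching on l.team_id = r.team_id.
Matched pairs: 2.

(done, 4, Bob, Plan); (hold, 3, Bob, Build)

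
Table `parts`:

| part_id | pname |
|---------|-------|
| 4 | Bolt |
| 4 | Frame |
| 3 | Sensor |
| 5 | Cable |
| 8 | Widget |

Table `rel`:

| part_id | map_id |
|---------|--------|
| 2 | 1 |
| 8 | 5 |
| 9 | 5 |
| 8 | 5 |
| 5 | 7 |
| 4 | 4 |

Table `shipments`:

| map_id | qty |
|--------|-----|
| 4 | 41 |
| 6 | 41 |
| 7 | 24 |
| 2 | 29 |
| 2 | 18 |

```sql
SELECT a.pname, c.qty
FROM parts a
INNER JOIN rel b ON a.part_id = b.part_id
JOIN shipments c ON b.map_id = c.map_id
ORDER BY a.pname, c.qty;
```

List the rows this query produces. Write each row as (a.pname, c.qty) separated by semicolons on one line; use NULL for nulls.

Step 1 — a INNER JOIN b on part_id → 5 row(s).
Then INNER JOIN `shipments c` on map_id: keep only rows whose b.map_id appears in c.

(Bolt, 41); (Cable, 24); (Frame, 41)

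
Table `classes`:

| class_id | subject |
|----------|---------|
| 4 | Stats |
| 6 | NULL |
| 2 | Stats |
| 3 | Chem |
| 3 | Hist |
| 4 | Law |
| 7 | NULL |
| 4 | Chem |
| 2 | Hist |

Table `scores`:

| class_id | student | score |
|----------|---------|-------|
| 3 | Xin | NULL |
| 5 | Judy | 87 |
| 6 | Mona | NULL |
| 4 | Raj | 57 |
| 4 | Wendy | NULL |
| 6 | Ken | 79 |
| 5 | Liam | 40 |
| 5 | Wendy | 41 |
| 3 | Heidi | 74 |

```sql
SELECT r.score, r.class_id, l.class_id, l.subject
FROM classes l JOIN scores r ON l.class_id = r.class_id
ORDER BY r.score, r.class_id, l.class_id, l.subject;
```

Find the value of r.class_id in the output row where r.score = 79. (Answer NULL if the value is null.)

6

INNER JOIN keeps only pairs where the ON condition holds.
Matching on l.class_id = r.class_id.
Matched pairs: 12.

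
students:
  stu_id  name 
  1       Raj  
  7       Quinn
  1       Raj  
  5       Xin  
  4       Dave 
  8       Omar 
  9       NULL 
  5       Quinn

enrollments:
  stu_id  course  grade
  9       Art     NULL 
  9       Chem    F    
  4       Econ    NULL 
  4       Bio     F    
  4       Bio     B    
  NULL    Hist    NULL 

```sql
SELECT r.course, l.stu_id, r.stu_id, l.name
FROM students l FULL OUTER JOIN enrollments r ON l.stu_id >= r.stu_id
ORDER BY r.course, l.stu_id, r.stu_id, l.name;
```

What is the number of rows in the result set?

FULL OUTER JOIN keeps every row from both sides; unmatched rows get NULL for the other side's columns.
Matching on l.stu_id >= r.stu_id. A NULL in a compared column never satisfies the condition.
- stu_id=1: no r row matches, row kept with r columns NULL.
- stu_id=7: 3 matching r row(s), so 3 row(s) emitted.
- stu_id=1: no r row matches, row kept with r columns NULL.
- stu_id=5: 3 matching r row(s), so 3 row(s) emitted.
- stu_id=4: 3 matching r row(s), so 3 row(s) emitted.
- stu_id=8: 3 matching r row(s), so 3 row(s) emitted.
- stu_id=9: 5 matching r row(s), so 5 row(s) emitted.
- stu_id=5: 3 matching r row(s), so 3 row(s) emitted.
- 1 row(s) from r found no l partner → padded with NULL.
Total: 20 matched + 3 padded = 23 rows.

23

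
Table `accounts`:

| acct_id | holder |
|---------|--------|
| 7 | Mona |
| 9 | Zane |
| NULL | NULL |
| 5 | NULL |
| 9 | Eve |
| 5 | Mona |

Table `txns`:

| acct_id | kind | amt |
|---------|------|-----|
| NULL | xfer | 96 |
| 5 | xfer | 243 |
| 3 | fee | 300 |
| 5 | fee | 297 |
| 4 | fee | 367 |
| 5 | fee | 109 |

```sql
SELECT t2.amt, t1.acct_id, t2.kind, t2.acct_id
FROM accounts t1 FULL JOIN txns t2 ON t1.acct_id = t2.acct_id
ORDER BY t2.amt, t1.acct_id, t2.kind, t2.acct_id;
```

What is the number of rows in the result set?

13

FULL OUTER JOIN keeps every row from both sides; unmatched rows get NULL for the other side's columns.
Matching on t1.acct_id = t2.acct_id. A NULL in a compared column never satisfies the condition.
Matched pairs: 6; unmatched t1 rows kept: 4; unmatched t2 rows kept: 3.
Total: 6 matched + 7 padded = 13 rows.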